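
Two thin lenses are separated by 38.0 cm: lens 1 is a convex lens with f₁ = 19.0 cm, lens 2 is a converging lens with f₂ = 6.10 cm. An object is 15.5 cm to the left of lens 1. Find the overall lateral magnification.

m = -0.285

Lens 1: 1/d_i1 = 1/(19.0) − 1/(15.5) = -0.01188, so d_i1 = -84.14 cm; m₁ = −d_i1/d_o1 = +5.428.
d_o2 = 38.0 − (-84.14) = 122.1 cm.
Lens 2: 1/d_i2 = 1/(6.10) − 1/(122.1) = 0.1557, so d_i2 = 6.421 cm; m₂ = −d_i2/d_o2 = -0.05259.
m = m₁·m₂ = (+5.428)(-0.05259) = -0.285.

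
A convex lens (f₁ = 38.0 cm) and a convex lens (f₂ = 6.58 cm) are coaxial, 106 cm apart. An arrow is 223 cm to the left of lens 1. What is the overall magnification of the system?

m = +0.0252

Lens 1: 1/d_i1 = 1/(38.0) − 1/(223) = 0.02183, so d_i1 = 45.81 cm; m₁ = −d_i1/d_o1 = -0.2054.
d_o2 = 106 − (45.81) = 60.19 cm.
Lens 2: 1/d_i2 = 1/(6.58) − 1/(60.19) = 0.1354, so d_i2 = 7.388 cm; m₂ = −d_i2/d_o2 = -0.1227.
m = m₁·m₂ = (-0.2054)(-0.1227) = +0.0252.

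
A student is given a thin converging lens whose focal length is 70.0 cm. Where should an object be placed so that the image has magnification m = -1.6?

m = −d_i/d_o ⇒ d_i = −m·d_o.
1/f = 1/d_o + 1/d_i = 1/d_o − 1/(m·d_o) = (1 − 1/m)/d_o, so d_o = f(1 − 1/m) = (70.00)(1 − 1/(-1.6)) = 114 cm.

114 cm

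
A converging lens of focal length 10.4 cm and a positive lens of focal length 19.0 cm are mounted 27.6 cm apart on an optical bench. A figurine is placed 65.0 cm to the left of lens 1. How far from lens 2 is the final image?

Lens 1: 1/d_i1 = 1/f₁ − 1/d_o1 = 1/(10.4) − 1/(65.0) = 0.08077, so d_i1 = 12.38 cm.
The intermediate image is 12.38 cm to the right of lens 1, which is 27.6 − (12.38) = 15.22 cm to the left of lens 2, so d_o2 = +15.22 cm.
Lens 2: 1/d_i2 = 1/f₂ − 1/d_o2 = 1/(19.0) − 1/(15.22) = -0.01307, so d_i2 = -76.5 cm.
The final image is virtual, 76.5 cm to the left of lens 2 (overall magnification ≈ -0.96).

76.5 cm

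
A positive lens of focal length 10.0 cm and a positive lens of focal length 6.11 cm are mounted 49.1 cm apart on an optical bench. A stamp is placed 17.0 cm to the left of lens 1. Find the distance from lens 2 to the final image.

Lens 1: 1/d_i1 = 1/f₁ − 1/d_o1 = 1/(10.0) − 1/(17.0) = 0.04118, so d_i1 = 24.29 cm.
The intermediate image is 24.29 cm to the right of lens 1, which is 49.1 − (24.29) = 24.81 cm to the left of lens 2, so d_o2 = +24.81 cm.
Lens 2: 1/d_i2 = 1/f₂ − 1/d_o2 = 1/(6.11) − 1/(24.81) = 0.1234, so d_i2 = 8.11 cm.
The final image is real, 8.11 cm to the right of lens 2 (overall magnification ≈ 0.47).

8.11 cm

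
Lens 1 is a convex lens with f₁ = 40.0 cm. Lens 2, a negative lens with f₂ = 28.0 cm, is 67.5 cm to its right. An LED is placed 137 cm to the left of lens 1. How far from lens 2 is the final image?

7.90 cm

Lens 1: 1/d_i1 = 1/f₁ − 1/d_o1 = 1/(40.0) − 1/(137) = 0.01770, so d_i1 = 56.49 cm.
The intermediate image is 56.49 cm to the right of lens 1, which is 67.5 − (56.49) = 11.01 cm to the left of lens 2, so d_o2 = +11.01 cm.
Lens 2 is diverging, so f₂ = −28.0 cm.
Lens 2: 1/d_i2 = 1/f₂ − 1/d_o2 = 1/(-28.0) − 1/(11.01) = -0.1265, so d_i2 = -7.90 cm.
The final image is virtual, 7.90 cm to the left of lens 2 (overall magnification ≈ -0.30).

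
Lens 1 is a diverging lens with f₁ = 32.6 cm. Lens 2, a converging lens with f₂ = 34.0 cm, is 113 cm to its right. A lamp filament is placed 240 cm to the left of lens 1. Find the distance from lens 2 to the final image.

Lens 1 is diverging, so f₁ = −32.6 cm.
Lens 1: 1/d_i1 = 1/f₁ − 1/d_o1 = 1/(-32.6) − 1/(240) = -0.03484, so d_i1 = -28.70 cm.
The intermediate image is 28.70 cm to the left of lens 1 (virtual), which is 113 − (-28.70) = 141.7 cm to the left of lens 2, so d_o2 = +141.7 cm.
Lens 2: 1/d_i2 = 1/f₂ − 1/d_o2 = 1/(34.0) − 1/(141.7) = 0.02235, so d_i2 = 44.7 cm.
The final image is real, 44.7 cm to the right of lens 2 (overall magnification ≈ -0.038).

44.7 cm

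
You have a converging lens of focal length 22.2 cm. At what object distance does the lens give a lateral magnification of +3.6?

16.0 cm

m = −d_i/d_o ⇒ d_i = −m·d_o.
1/f = 1/d_o + 1/d_i = 1/d_o − 1/(m·d_o) = (1 − 1/m)/d_o, so d_o = f(1 − 1/m) = (22.20)(1 − 1/(+3.6)) = 16.0 cm.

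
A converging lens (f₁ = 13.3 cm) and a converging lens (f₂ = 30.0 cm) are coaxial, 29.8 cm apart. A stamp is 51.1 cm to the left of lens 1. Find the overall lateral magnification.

m = -0.581

Lens 1: 1/d_i1 = 1/(13.3) − 1/(51.1) = 0.05562, so d_i1 = 17.98 cm; m₁ = −d_i1/d_o1 = -0.3519.
d_o2 = 29.8 − (17.98) = 11.82 cm.
Lens 2: 1/d_i2 = 1/(30.0) − 1/(11.82) = -0.05127, so d_i2 = -19.50 cm; m₂ = −d_i2/d_o2 = +1.650.
m = m₁·m₂ = (-0.3519)(+1.650) = -0.581.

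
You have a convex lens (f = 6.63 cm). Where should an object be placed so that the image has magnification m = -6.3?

m = −d_i/d_o ⇒ d_i = −m·d_o.
1/f = 1/d_o + 1/d_i = 1/d_o − 1/(m·d_o) = (1 − 1/m)/d_o, so d_o = f(1 − 1/m) = (6.630)(1 − 1/(-6.3)) = 7.68 cm.

7.68 cm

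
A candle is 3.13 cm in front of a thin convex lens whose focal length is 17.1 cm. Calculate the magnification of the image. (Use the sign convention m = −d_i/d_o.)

1/d_i = 1/f − 1/d_o = 1/(17.10) − 1/(3.13) = -0.2610, so d_i = -3.831 cm.
m = −d_i/d_o = −(-3.831)/(3.13) = +1.22.
The image is virtual, upright and enlarged, on the same side as the object.

m = +1.22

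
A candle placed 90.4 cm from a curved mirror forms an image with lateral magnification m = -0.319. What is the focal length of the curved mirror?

f = 21.9 cm (concave)

m = −d_i/d_o ⇒ d_i = −m·d_o = −(-0.319)·(90.4) = 28.84 cm.
1/f = 1/d_o + 1/d_i = 1/(90.4) + 1/(28.84) = 0.04574, so f = 21.9 cm.
Since f is positive, the curved mirror is concave.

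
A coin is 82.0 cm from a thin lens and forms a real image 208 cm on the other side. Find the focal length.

Real image ⇒ d_i = +208 cm.
1/f = 1/d_o + 1/d_i = 1/(82.0) + 1/(208) = 0.01700, so f = 58.8 cm.
Since f is positive, the thin lens is converging.

f = 58.8 cm (converging)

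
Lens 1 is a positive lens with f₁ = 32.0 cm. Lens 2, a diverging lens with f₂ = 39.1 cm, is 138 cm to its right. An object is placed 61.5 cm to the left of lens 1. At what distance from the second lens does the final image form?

25.3 cm

Lens 1: 1/d_i1 = 1/f₁ − 1/d_o1 = 1/(32.0) − 1/(61.5) = 0.01499, so d_i1 = 66.71 cm.
The intermediate image is 66.71 cm to the right of lens 1, which is 138 − (66.71) = 71.29 cm to the left of lens 2, so d_o2 = +71.29 cm.
Lens 2 is diverging, so f₂ = −39.1 cm.
Lens 2: 1/d_i2 = 1/f₂ − 1/d_o2 = 1/(-39.1) − 1/(71.29) = -0.03960, so d_i2 = -25.3 cm.
The final image is virtual, 25.3 cm to the left of lens 2 (overall magnification ≈ -0.38).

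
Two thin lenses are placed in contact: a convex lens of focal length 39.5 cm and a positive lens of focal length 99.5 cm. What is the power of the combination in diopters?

P₁ = 1/f₁ = 1/(0.395 m) = +2.532 D; P₂ = 1/f₂ = 1/(0.995 m) = +1.005 D.
For thin lenses in contact, P = P₁ + P₂ = (+2.532) + (+1.005) = +3.54 D.

P = +3.54 D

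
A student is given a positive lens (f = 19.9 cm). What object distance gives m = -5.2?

23.7 cm

m = −d_i/d_o ⇒ d_i = −m·d_o.
1/f = 1/d_o + 1/d_i = 1/d_o − 1/(m·d_o) = (1 − 1/m)/d_o, so d_o = f(1 − 1/m) = (19.90)(1 − 1/(-5.2)) = 23.7 cm.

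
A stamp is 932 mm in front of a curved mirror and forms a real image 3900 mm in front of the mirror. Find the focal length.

f = 752 mm (concave)

Real image ⇒ d_i = +3900 mm.
1/f = 1/d_o + 1/d_i = 1/(932) + 1/(3900) = 0.001329, so f = 752 mm.
Since f is positive, the curved mirror is concave.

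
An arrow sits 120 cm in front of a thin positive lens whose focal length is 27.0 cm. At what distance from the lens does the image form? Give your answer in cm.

34.8 cm

Lens equation: 1/q = 1/f − 1/p = 1/(27.00) − 1/(120) = 0.03704 − 0.008333 = 0.02870, so q = 34.8 cm.
The image is real, inverted and reduced, on the far side of the lens.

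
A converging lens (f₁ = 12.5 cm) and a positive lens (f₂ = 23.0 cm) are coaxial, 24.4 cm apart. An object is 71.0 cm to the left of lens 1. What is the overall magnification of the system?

m = -0.357

Lens 1: 1/d_i1 = 1/(12.5) − 1/(71.0) = 0.06592, so d_i1 = 15.17 cm; m₁ = −d_i1/d_o1 = -0.2137.
d_o2 = 24.4 − (15.17) = 9.230 cm.
Lens 2: 1/d_i2 = 1/(23.0) − 1/(9.230) = -0.06486, so d_i2 = -15.42 cm; m₂ = −d_i2/d_o2 = +1.670.
m = m₁·m₂ = (-0.2137)(+1.670) = -0.357.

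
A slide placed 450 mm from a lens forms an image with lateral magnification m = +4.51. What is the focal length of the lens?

m = −d_i/d_o ⇒ d_i = −m·d_o = −(+4.51)·(450) = -2030 mm.
1/f = 1/d_o + 1/d_i = 1/(450) + 1/(-2030) = 0.001730, so f = 578 mm.
Since f is positive, the lens is converging.

f = 578 mm (converging)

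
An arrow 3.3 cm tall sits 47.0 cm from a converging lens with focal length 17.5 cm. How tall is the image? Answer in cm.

1/d_i = 1/f − 1/d_o = 1/(17.50) − 1/(47.0) = 0.03587, so d_i = 27.88 cm.
m = −d_i/d_o = -0.5932.
|h_i| = |m|·h_o = 0.5932 × 3.3 = 1.96 cm. The image is real, inverted and reduced, on the far side of the lens.

1.96 cm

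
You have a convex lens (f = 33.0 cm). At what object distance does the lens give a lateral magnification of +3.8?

m = −d_i/d_o ⇒ d_i = −m·d_o.
1/f = 1/d_o + 1/d_i = 1/d_o − 1/(m·d_o) = (1 − 1/m)/d_o, so d_o = f(1 − 1/m) = (33.00)(1 − 1/(+3.8)) = 24.3 cm.

24.3 cm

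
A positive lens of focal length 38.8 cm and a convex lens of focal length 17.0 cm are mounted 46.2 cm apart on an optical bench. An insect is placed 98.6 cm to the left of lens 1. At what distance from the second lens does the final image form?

8.69 cm

Lens 1: 1/d_i1 = 1/f₁ − 1/d_o1 = 1/(38.8) − 1/(98.6) = 0.01563, so d_i1 = 63.97 cm.
The intermediate image is 63.97 cm to the right of lens 1, which lies 17.77 cm to the right of lens 2 — a virtual object — so d_o2 = −17.77 cm.
Lens 2: 1/d_i2 = 1/f₂ − 1/d_o2 = 1/(17.0) − 1/(-17.77) = 0.1151, so d_i2 = 8.69 cm.
The final image is real, 8.69 cm to the right of lens 2 (overall magnification ≈ -0.32).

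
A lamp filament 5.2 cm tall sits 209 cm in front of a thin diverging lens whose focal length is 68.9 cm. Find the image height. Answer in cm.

For a diverging lens, f = -68.9 cm.
1/d_i = 1/f − 1/d_o = 1/(-68.90) − 1/(209) = -0.01930, so d_i = -51.82 cm.
m = −d_i/d_o = +0.2479.
|h_i| = |m|·h_o = 0.2479 × 5.2 = 1.29 cm. The image is virtual, upright and reduced, on the same side as the object.

1.29 cm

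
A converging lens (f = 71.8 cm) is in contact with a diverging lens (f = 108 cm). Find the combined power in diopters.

P = +0.467 D

P₁ = 1/f₁ = 1/(0.718 m) = +1.393 D; P₂ = 1/f₂ = 1/(-1.08 m) = -0.9259 D.
For thin lenses in contact, P = P₁ + P₂ = (+1.393) + (-0.9259) = +0.467 D.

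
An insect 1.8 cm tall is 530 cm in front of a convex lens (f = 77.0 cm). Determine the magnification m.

m = -0.170

1/d_i = 1/f − 1/d_o = 1/(77.00) − 1/(530) = 0.01110, so d_i = 90.09 cm.
m = −d_i/d_o = −(90.09)/(530) = -0.170.
The image is real, inverted and reduced, on the far side of the lens.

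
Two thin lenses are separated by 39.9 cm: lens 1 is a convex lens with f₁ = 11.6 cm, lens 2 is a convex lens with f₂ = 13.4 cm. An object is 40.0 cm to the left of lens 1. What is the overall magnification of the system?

Lens 1: 1/d_i1 = 1/(11.6) − 1/(40.0) = 0.06121, so d_i1 = 16.34 cm; m₁ = −d_i1/d_o1 = -0.4085.
d_o2 = 39.9 − (16.34) = 23.56 cm.
Lens 2: 1/d_i2 = 1/(13.4) − 1/(23.56) = 0.03218, so d_i2 = 31.07 cm; m₂ = −d_i2/d_o2 = -1.319.
m = m₁·m₂ = (-0.4085)(-1.319) = +0.539.

m = +0.539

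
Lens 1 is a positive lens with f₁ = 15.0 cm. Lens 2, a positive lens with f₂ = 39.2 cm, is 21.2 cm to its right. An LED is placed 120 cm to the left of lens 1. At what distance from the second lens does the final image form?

Lens 1: 1/d_i1 = 1/f₁ − 1/d_o1 = 1/(15.0) − 1/(120) = 0.05833, so d_i1 = 17.14 cm.
The intermediate image is 17.14 cm to the right of lens 1, which is 21.2 − (17.14) = 4.060 cm to the left of lens 2, so d_o2 = +4.060 cm.
Lens 2: 1/d_i2 = 1/f₂ − 1/d_o2 = 1/(39.2) − 1/(4.060) = -0.2208, so d_i2 = -4.53 cm.
The final image is virtual, 4.53 cm to the left of lens 2 (overall magnification ≈ -0.16).

4.53 cm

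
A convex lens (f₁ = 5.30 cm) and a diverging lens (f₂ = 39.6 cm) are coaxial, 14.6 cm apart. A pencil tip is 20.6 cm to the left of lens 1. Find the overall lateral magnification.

Lens 1: 1/d_i1 = 1/(5.30) − 1/(20.6) = 0.1401, so d_i1 = 7.136 cm; m₁ = −d_i1/d_o1 = -0.3464.
d_o2 = 14.6 − (7.136) = 7.464 cm.
f₂ = −39.6 cm (diverging).
Lens 2: 1/d_i2 = 1/(-39.6) − 1/(7.464) = -0.1592, so d_i2 = -6.280 cm; m₂ = −d_i2/d_o2 = +0.8414.
m = m₁·m₂ = (-0.3464)(+0.8414) = -0.291.

m = -0.291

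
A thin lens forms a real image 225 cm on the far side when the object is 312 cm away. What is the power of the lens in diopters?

d_i = +225 cm.
1/f = 1/d_o + 1/d_i = 1/(312) + 1/(225) = 0.007650 cm⁻¹.
f = 130.7 cm = 1.307 m, so P = 1/f = +0.765 D.

P = +0.765 D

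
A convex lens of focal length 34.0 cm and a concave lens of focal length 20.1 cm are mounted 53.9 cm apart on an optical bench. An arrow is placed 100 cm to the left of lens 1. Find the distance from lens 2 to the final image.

Lens 1: 1/d_i1 = 1/f₁ − 1/d_o1 = 1/(34.0) − 1/(100) = 0.01941, so d_i1 = 51.52 cm.
The intermediate image is 51.52 cm to the right of lens 1, which is 53.9 − (51.52) = 2.380 cm to the left of lens 2, so d_o2 = +2.380 cm.
Lens 2 is diverging, so f₂ = −20.1 cm.
Lens 2: 1/d_i2 = 1/f₂ − 1/d_o2 = 1/(-20.1) − 1/(2.380) = -0.4699, so d_i2 = -2.13 cm.
The final image is virtual, 2.13 cm to the left of lens 2 (overall magnification ≈ -0.46).

2.13 cm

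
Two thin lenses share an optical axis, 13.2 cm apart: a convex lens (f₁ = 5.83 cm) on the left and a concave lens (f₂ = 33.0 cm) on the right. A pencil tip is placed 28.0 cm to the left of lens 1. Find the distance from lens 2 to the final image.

Lens 1: 1/d_i1 = 1/f₁ − 1/d_o1 = 1/(5.83) − 1/(28.0) = 0.1358, so d_i1 = 7.363 cm.
The intermediate image is 7.363 cm to the right of lens 1, which is 13.2 − (7.363) = 5.837 cm to the left of lens 2, so d_o2 = +5.837 cm.
Lens 2 is diverging, so f₂ = −33.0 cm.
Lens 2: 1/d_i2 = 1/f₂ − 1/d_o2 = 1/(-33.0) − 1/(5.837) = -0.2016, so d_i2 = -4.96 cm.
The final image is virtual, 4.96 cm to the left of lens 2 (overall magnification ≈ -0.22).

4.96 cm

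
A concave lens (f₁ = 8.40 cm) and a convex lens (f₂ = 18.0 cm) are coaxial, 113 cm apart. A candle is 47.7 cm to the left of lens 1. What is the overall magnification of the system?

f₁ = −8.40 cm (diverging).
Lens 1: 1/d_i1 = 1/(-8.40) − 1/(47.7) = -0.1400, so d_i1 = -7.142 cm; m₁ = −d_i1/d_o1 = +0.1497.
d_o2 = 113 − (-7.142) = 120.1 cm.
Lens 2: 1/d_i2 = 1/(18.0) − 1/(120.1) = 0.04723, so d_i2 = 21.17 cm; m₂ = −d_i2/d_o2 = -0.1763.
m = m₁·m₂ = (+0.1497)(-0.1763) = -0.0264.

m = -0.0264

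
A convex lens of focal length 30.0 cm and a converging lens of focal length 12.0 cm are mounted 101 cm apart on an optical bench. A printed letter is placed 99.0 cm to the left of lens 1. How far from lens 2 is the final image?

15.1 cm

Lens 1: 1/d_i1 = 1/f₁ − 1/d_o1 = 1/(30.0) − 1/(99.0) = 0.02323, so d_i1 = 43.04 cm.
The intermediate image is 43.04 cm to the right of lens 1, which is 101 − (43.04) = 57.96 cm to the left of lens 2, so d_o2 = +57.96 cm.
Lens 2: 1/d_i2 = 1/f₂ − 1/d_o2 = 1/(12.0) − 1/(57.96) = 0.06608, so d_i2 = 15.1 cm.
The final image is real, 15.1 cm to the right of lens 2 (overall magnification ≈ 0.11).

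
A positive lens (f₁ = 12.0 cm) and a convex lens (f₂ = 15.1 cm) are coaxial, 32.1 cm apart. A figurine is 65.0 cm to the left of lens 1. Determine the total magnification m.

m = +1.50

Lens 1: 1/d_i1 = 1/(12.0) − 1/(65.0) = 0.06795, so d_i1 = 14.72 cm; m₁ = −d_i1/d_o1 = -0.2265.
d_o2 = 32.1 − (14.72) = 17.38 cm.
Lens 2: 1/d_i2 = 1/(15.1) − 1/(17.38) = 0.008688, so d_i2 = 115.1 cm; m₂ = −d_i2/d_o2 = -6.623.
m = m₁·m₂ = (-0.2265)(-6.623) = +1.50.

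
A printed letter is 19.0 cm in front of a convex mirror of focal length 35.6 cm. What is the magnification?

m = +0.652

For a convex mirror, f = -35.6 cm.
1/d_i = 1/f − 1/d_o = 1/(-35.60) − 1/(19.0) = -0.08072, so d_i = -12.39 cm.
m = −d_i/d_o = −(-12.39)/(19.0) = +0.652.
The image is virtual, upright and reduced, behind the mirror.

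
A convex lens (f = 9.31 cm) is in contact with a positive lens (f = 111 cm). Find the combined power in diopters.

P₁ = 1/f₁ = 1/(0.0931 m) = +10.74 D; P₂ = 1/f₂ = 1/(1.11 m) = +0.9009 D.
For thin lenses in contact, P = P₁ + P₂ = (+10.74) + (+0.9009) = +11.6 D.

P = +11.6 D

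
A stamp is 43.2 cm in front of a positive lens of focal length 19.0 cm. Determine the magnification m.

m = -0.785

1/d_i = 1/f − 1/d_o = 1/(19.00) − 1/(43.2) = 0.02948, so d_i = 33.92 cm.
m = −d_i/d_o = −(33.92)/(43.2) = -0.785.
The image is real, inverted and reduced, on the far side of the lens.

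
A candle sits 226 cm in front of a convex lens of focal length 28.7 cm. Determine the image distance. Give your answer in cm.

32.9 cm

Lens equation: 1/s_i = 1/f − 1/s_o = 1/(28.70) − 1/(226) = 0.03484 − 0.004425 = 0.03042, so s_i = 32.9 cm.
The image is real, inverted and reduced, on the far side of the lens.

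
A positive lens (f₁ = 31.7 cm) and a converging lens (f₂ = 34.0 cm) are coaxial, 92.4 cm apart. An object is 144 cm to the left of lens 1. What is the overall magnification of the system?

m = +0.541

Lens 1: 1/d_i1 = 1/(31.7) − 1/(144) = 0.02460, so d_i1 = 40.65 cm; m₁ = −d_i1/d_o1 = -0.2823.
d_o2 = 92.4 − (40.65) = 51.75 cm.
Lens 2: 1/d_i2 = 1/(34.0) − 1/(51.75) = 0.01009, so d_i2 = 99.13 cm; m₂ = −d_i2/d_o2 = -1.915.
m = m₁·m₂ = (-0.2823)(-1.915) = +0.541.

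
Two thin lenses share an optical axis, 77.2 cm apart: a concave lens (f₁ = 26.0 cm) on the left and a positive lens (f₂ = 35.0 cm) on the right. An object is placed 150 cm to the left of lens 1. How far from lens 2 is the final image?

54.0 cm

Lens 1 is diverging, so f₁ = −26.0 cm.
Lens 1: 1/d_i1 = 1/f₁ − 1/d_o1 = 1/(-26.0) − 1/(150) = -0.04513, so d_i1 = -22.16 cm.
The intermediate image is 22.16 cm to the left of lens 1 (virtual), which is 77.2 − (-22.16) = 99.36 cm to the left of lens 2, so d_o2 = +99.36 cm.
Lens 2: 1/d_i2 = 1/f₂ − 1/d_o2 = 1/(35.0) − 1/(99.36) = 0.01851, so d_i2 = 54.0 cm.
The final image is real, 54.0 cm to the right of lens 2 (overall magnification ≈ -0.080).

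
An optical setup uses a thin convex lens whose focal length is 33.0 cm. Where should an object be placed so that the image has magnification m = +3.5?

23.6 cm

m = −d_i/d_o ⇒ d_i = −m·d_o.
1/f = 1/d_o + 1/d_i = 1/d_o − 1/(m·d_o) = (1 − 1/m)/d_o, so d_o = f(1 − 1/m) = (33.00)(1 − 1/(+3.5)) = 23.6 cm.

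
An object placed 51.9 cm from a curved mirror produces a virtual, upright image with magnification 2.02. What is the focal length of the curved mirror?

f = 103 cm (concave)

m = −d_i/d_o ⇒ d_i = −m·d_o = −(+2.02)·(51.9) = -104.8 cm.
1/f = 1/d_o + 1/d_i = 1/(51.9) + 1/(-104.8) = 0.009726, so f = 103 cm.
Since f is positive, the curved mirror is concave.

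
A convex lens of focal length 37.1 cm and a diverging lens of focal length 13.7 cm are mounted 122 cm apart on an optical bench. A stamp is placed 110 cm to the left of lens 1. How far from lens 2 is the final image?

Lens 1: 1/d_i1 = 1/f₁ − 1/d_o1 = 1/(37.1) − 1/(110) = 0.01786, so d_i1 = 55.98 cm.
The intermediate image is 55.98 cm to the right of lens 1, which is 122 − (55.98) = 66.02 cm to the left of lens 2, so d_o2 = +66.02 cm.
Lens 2 is diverging, so f₂ = −13.7 cm.
Lens 2: 1/d_i2 = 1/f₂ − 1/d_o2 = 1/(-13.7) − 1/(66.02) = -0.08814, so d_i2 = -11.3 cm.
The final image is virtual, 11.3 cm to the left of lens 2 (overall magnification ≈ -0.087).

11.3 cm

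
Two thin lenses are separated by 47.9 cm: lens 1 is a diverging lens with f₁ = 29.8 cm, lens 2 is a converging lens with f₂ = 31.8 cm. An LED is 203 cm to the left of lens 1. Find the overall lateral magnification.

m = -0.0967

f₁ = −29.8 cm (diverging).
Lens 1: 1/d_i1 = 1/(-29.8) − 1/(203) = -0.03848, so d_i1 = -25.99 cm; m₁ = −d_i1/d_o1 = +0.1280.
d_o2 = 47.9 − (-25.99) = 73.89 cm.
Lens 2: 1/d_i2 = 1/(31.8) − 1/(73.89) = 0.01791, so d_i2 = 55.83 cm; m₂ = −d_i2/d_o2 = -0.7555.
m = m₁·m₂ = (+0.1280)(-0.7555) = -0.0967.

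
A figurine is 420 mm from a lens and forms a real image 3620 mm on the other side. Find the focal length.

Real image ⇒ d_i = +3620 mm.
1/f = 1/d_o + 1/d_i = 1/(420) + 1/(3620) = 0.002657, so f = 376 mm.
Since f is positive, the lens is converging.

f = 376 mm (converging)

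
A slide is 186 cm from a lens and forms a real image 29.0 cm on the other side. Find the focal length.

Real image ⇒ d_i = +29.0 cm.
1/f = 1/d_o + 1/d_i = 1/(186) + 1/(29.0) = 0.03986, so f = 25.1 cm.
Since f is positive, the lens is converging.

f = 25.1 cm (converging)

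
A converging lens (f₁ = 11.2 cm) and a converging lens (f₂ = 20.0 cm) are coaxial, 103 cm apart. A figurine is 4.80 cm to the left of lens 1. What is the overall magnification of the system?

m = -0.383

Lens 1: 1/d_i1 = 1/(11.2) − 1/(4.80) = -0.1190, so d_i1 = -8.400 cm; m₁ = −d_i1/d_o1 = +1.750.
d_o2 = 103 − (-8.400) = 111.4 cm.
Lens 2: 1/d_i2 = 1/(20.0) − 1/(111.4) = 0.04102, so d_i2 = 24.38 cm; m₂ = −d_i2/d_o2 = -0.2188.
m = m₁·m₂ = (+1.750)(-0.2188) = -0.383.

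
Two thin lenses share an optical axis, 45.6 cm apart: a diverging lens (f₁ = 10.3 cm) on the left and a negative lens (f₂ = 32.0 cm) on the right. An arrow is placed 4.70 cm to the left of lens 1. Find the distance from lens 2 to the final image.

Lens 1 is diverging, so f₁ = −10.3 cm.
Lens 1: 1/d_i1 = 1/f₁ − 1/d_o1 = 1/(-10.3) − 1/(4.70) = -0.3099, so d_i1 = -3.227 cm.
The intermediate image is 3.227 cm to the left of lens 1 (virtual), which is 45.6 − (-3.227) = 48.83 cm to the left of lens 2, so d_o2 = +48.83 cm.
Lens 2 is diverging, so f₂ = −32.0 cm.
Lens 2: 1/d_i2 = 1/f₂ − 1/d_o2 = 1/(-32.0) − 1/(48.83) = -0.05173, so d_i2 = -19.3 cm.
The final image is virtual, 19.3 cm to the left of lens 2 (overall magnification ≈ 0.27).

19.3 cm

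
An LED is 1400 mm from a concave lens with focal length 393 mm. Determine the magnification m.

For a concave lens, f = -393 mm.
1/d_i = 1/f − 1/d_o = 1/(-393.0) − 1/(1400) = -0.003259, so d_i = -306.9 mm.
m = −d_i/d_o = −(-306.9)/(1400) = +0.219.
The image is virtual, upright and reduced, on the same side as the object.

m = +0.219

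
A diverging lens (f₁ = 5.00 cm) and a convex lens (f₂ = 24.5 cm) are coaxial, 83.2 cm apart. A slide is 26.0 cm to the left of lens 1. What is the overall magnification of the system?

m = -0.0628

f₁ = −5.00 cm (diverging).
Lens 1: 1/d_i1 = 1/(-5.00) − 1/(26.0) = -0.2385, so d_i1 = -4.194 cm; m₁ = −d_i1/d_o1 = +0.1613.
d_o2 = 83.2 − (-4.194) = 87.39 cm.
Lens 2: 1/d_i2 = 1/(24.5) − 1/(87.39) = 0.02937, so d_i2 = 34.04 cm; m₂ = −d_i2/d_o2 = -0.3896.
m = m₁·m₂ = (+0.1613)(-0.3896) = -0.0628.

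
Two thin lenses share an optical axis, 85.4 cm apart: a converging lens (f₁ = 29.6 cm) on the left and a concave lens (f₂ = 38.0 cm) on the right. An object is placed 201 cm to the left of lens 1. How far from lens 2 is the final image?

Lens 1: 1/d_i1 = 1/f₁ − 1/d_o1 = 1/(29.6) − 1/(201) = 0.02881, so d_i1 = 34.71 cm.
The intermediate image is 34.71 cm to the right of lens 1, which is 85.4 − (34.71) = 50.69 cm to the left of lens 2, so d_o2 = +50.69 cm.
Lens 2 is diverging, so f₂ = −38.0 cm.
Lens 2: 1/d_i2 = 1/f₂ − 1/d_o2 = 1/(-38.0) − 1/(50.69) = -0.04604, so d_i2 = -21.7 cm.
The final image is virtual, 21.7 cm to the left of lens 2 (overall magnification ≈ -0.074).

21.7 cm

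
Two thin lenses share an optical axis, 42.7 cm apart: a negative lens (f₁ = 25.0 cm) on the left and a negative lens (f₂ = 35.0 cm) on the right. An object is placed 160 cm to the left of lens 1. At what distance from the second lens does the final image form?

Lens 1 is diverging, so f₁ = −25.0 cm.
Lens 1: 1/d_i1 = 1/f₁ − 1/d_o1 = 1/(-25.0) − 1/(160) = -0.04625, so d_i1 = -21.62 cm.
The intermediate image is 21.62 cm to the left of lens 1 (virtual), which is 42.7 − (-21.62) = 64.32 cm to the left of lens 2, so d_o2 = +64.32 cm.
Lens 2 is diverging, so f₂ = −35.0 cm.
Lens 2: 1/d_i2 = 1/f₂ − 1/d_o2 = 1/(-35.0) − 1/(64.32) = -0.04412, so d_i2 = -22.7 cm.
The final image is virtual, 22.7 cm to the left of lens 2 (overall magnification ≈ 0.048).

22.7 cm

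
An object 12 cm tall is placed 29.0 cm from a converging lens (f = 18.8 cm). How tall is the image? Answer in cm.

1/d_i = 1/f − 1/d_o = 1/(18.80) − 1/(29.0) = 0.01871, so d_i = 53.45 cm.
m = −d_i/d_o = -1.843.
|h_i| = |m|·h_o = 1.843 × 12 = 22.1 cm. The image is real, inverted and enlarged, on the far side of the lens.

22.1 cm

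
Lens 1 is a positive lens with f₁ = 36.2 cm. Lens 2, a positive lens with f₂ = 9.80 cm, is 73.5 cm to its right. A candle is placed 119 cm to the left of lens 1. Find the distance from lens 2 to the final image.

Lens 1: 1/d_i1 = 1/f₁ − 1/d_o1 = 1/(36.2) − 1/(119) = 0.01922, so d_i1 = 52.03 cm.
The intermediate image is 52.03 cm to the right of lens 1, which is 73.5 − (52.03) = 21.47 cm to the left of lens 2, so d_o2 = +21.47 cm.
Lens 2: 1/d_i2 = 1/f₂ − 1/d_o2 = 1/(9.80) − 1/(21.47) = 0.05546, so d_i2 = 18.0 cm.
The final image is real, 18.0 cm to the right of lens 2 (overall magnification ≈ 0.37).

18.0 cm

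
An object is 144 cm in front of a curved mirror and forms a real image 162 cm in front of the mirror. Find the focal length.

Real image ⇒ d_i = +162 cm.
1/f = 1/d_o + 1/d_i = 1/(144) + 1/(162) = 0.01312, so f = 76.2 cm.
Since f is positive, the curved mirror is concave.

f = 76.2 cm (concave)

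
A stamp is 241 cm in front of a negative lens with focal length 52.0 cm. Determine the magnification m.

For a negative lens, f = -52.0 cm.
1/d_i = 1/f − 1/d_o = 1/(-52.00) − 1/(241) = -0.02338, so d_i = -42.77 cm.
m = −d_i/d_o = −(-42.77)/(241) = +0.177.
The image is virtual, upright and reduced, on the same side as the object.

m = +0.177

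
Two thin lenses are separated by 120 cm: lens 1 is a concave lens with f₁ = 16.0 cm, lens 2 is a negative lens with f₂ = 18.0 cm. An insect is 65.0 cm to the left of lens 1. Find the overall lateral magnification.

m = +0.0236

f₁ = −16.0 cm (diverging).
Lens 1: 1/d_i1 = 1/(-16.0) − 1/(65.0) = -0.07788, so d_i1 = -12.84 cm; m₁ = −d_i1/d_o1 = +0.1975.
d_o2 = 120 − (-12.84) = 132.8 cm.
f₂ = −18.0 cm (diverging).
Lens 2: 1/d_i2 = 1/(-18.0) − 1/(132.8) = -0.06309, so d_i2 = -15.85 cm; m₂ = −d_i2/d_o2 = +0.1194.
m = m₁·m₂ = (+0.1975)(+0.1194) = +0.0236.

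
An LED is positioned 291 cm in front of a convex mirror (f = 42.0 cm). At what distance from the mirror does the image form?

For a convex mirror, f = -42.0 cm.
Mirror equation: 1/v = 1/f − 1/u = 1/(-42.00) − 1/(291) = -0.02381 − 0.003436 = -0.02725, so v = -36.7 cm.
The image is virtual, upright and reduced, behind the mirror.

36.7 cm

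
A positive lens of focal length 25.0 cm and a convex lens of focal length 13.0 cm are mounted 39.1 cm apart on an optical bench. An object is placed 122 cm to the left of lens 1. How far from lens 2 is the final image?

Lens 1: 1/d_i1 = 1/f₁ − 1/d_o1 = 1/(25.0) − 1/(122) = 0.03180, so d_i1 = 31.44 cm.
The intermediate image is 31.44 cm to the right of lens 1, which is 39.1 − (31.44) = 7.660 cm to the left of lens 2, so d_o2 = +7.660 cm.
Lens 2: 1/d_i2 = 1/f₂ − 1/d_o2 = 1/(13.0) − 1/(7.660) = -0.05363, so d_i2 = -18.6 cm.
The final image is virtual, 18.6 cm to the left of lens 2 (overall magnification ≈ -0.63).

18.6 cm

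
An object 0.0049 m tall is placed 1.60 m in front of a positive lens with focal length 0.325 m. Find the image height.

0.00125 m

1/d_i = 1/f − 1/d_o = 1/(0.3250) − 1/(1.60) = 2.452, so d_i = 0.4078 m.
m = −d_i/d_o = -0.2549.
|h_i| = |m|·h_o = 0.2549 × 0.0049 = 0.00125 m. The image is real, inverted and reduced, on the far side of the lens.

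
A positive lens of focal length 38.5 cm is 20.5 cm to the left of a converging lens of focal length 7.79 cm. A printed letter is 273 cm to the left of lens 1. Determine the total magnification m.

m = -0.0398

Lens 1: 1/d_i1 = 1/(38.5) − 1/(273) = 0.02231, so d_i1 = 44.82 cm; m₁ = −d_i1/d_o1 = -0.1642.
d_o2 = 20.5 − (44.82) = -24.32 cm (virtual object).
Lens 2: 1/d_i2 = 1/(7.79) − 1/(-24.32) = 0.1695, so d_i2 = 5.900 cm; m₂ = −d_i2/d_o2 = +0.2426.
m = m₁·m₂ = (-0.1642)(+0.2426) = -0.0398.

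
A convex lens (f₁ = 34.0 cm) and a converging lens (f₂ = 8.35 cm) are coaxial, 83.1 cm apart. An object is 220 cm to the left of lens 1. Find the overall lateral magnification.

m = +0.0442

Lens 1: 1/d_i1 = 1/(34.0) − 1/(220) = 0.02487, so d_i1 = 40.22 cm; m₁ = −d_i1/d_o1 = -0.1828.
d_o2 = 83.1 − (40.22) = 42.88 cm.
Lens 2: 1/d_i2 = 1/(8.35) − 1/(42.88) = 0.09644, so d_i2 = 10.37 cm; m₂ = −d_i2/d_o2 = -0.2418.
m = m₁·m₂ = (-0.1828)(-0.2418) = +0.0442.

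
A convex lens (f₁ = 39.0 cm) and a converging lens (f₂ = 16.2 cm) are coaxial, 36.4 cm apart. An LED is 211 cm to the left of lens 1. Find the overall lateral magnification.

Lens 1: 1/d_i1 = 1/(39.0) − 1/(211) = 0.02090, so d_i1 = 47.84 cm; m₁ = −d_i1/d_o1 = -0.2267.
d_o2 = 36.4 − (47.84) = -11.44 cm (virtual object).
Lens 2: 1/d_i2 = 1/(16.2) − 1/(-11.44) = 0.1491, so d_i2 = 6.705 cm; m₂ = −d_i2/d_o2 = +0.5861.
m = m₁·m₂ = (-0.2267)(+0.5861) = -0.133.

m = -0.133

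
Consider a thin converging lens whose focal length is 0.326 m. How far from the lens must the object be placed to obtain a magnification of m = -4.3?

m = −d_i/d_o ⇒ d_i = −m·d_o.
1/f = 1/d_o + 1/d_i = 1/d_o − 1/(m·d_o) = (1 − 1/m)/d_o, so d_o = f(1 − 1/m) = (0.3260)(1 − 1/(-4.3)) = 0.402 m.

0.402 m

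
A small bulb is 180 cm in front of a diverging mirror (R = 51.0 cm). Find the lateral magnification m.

f = R/2 = 51.0/2 = 25.50 cm; for a diverging mirror, f = -25.50 cm.
1/d_i = 1/f − 1/d_o = 1/(-25.50) − 1/(180) = -0.04477, so d_i = -22.34 cm.
m = −d_i/d_o = −(-22.34)/(180) = +0.124.
The image is virtual, upright and reduced, behind the mirror.

m = +0.124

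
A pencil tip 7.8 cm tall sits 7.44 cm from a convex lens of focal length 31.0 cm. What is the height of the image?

1/d_i = 1/f − 1/d_o = 1/(31.00) − 1/(7.44) = -0.1022, so d_i = -9.789 cm.
m = −d_i/d_o = +1.316.
|h_i| = |m|·h_o = 1.316 × 7.8 = 10.3 cm. The image is virtual, upright and enlarged, on the same side as the object.

10.3 cm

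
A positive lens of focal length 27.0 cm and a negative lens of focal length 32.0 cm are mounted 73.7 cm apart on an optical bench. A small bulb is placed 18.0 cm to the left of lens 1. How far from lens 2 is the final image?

Lens 1: 1/d_i1 = 1/f₁ − 1/d_o1 = 1/(27.0) − 1/(18.0) = -0.01852, so d_i1 = -54.00 cm.
The intermediate image is 54.00 cm to the left of lens 1 (virtual), which is 73.7 − (-54.00) = 127.7 cm to the left of lens 2, so d_o2 = +127.7 cm.
Lens 2 is diverging, so f₂ = −32.0 cm.
Lens 2: 1/d_i2 = 1/f₂ − 1/d_o2 = 1/(-32.0) − 1/(127.7) = -0.03908, so d_i2 = -25.6 cm.
The final image is virtual, 25.6 cm to the left of lens 2 (overall magnification ≈ 0.60).

25.6 cm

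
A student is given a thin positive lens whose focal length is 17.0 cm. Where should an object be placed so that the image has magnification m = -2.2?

24.7 cm

m = −d_i/d_o ⇒ d_i = −m·d_o.
1/f = 1/d_o + 1/d_i = 1/d_o − 1/(m·d_o) = (1 − 1/m)/d_o, so d_o = f(1 − 1/m) = (17.00)(1 − 1/(-2.2)) = 24.7 cm.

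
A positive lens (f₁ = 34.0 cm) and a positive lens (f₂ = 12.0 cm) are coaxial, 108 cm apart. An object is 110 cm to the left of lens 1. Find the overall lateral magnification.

m = +0.115

Lens 1: 1/d_i1 = 1/(34.0) − 1/(110) = 0.02032, so d_i1 = 49.21 cm; m₁ = −d_i1/d_o1 = -0.4474.
d_o2 = 108 − (49.21) = 58.79 cm.
Lens 2: 1/d_i2 = 1/(12.0) − 1/(58.79) = 0.06632, so d_i2 = 15.08 cm; m₂ = −d_i2/d_o2 = -0.2565.
m = m₁·m₂ = (-0.4474)(-0.2565) = +0.115.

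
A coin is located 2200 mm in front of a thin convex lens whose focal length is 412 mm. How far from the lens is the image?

507 mm

Lens equation: 1/q = 1/f − 1/p = 1/(412.0) − 1/(2200) = 0.002427 − 0.0004545 = 0.001973, so q = 507 mm.
The image is real, inverted and reduced, on the far side of the lens.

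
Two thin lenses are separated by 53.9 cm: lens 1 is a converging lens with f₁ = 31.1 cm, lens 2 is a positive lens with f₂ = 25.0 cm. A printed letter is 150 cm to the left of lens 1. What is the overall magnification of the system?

Lens 1: 1/d_i1 = 1/(31.1) − 1/(150) = 0.02549, so d_i1 = 39.23 cm; m₁ = −d_i1/d_o1 = -0.2615.
d_o2 = 53.9 − (39.23) = 14.67 cm.
Lens 2: 1/d_i2 = 1/(25.0) − 1/(14.67) = -0.02817, so d_i2 = -35.50 cm; m₂ = −d_i2/d_o2 = +2.420.
m = m₁·m₂ = (-0.2615)(+2.420) = -0.633.

m = -0.633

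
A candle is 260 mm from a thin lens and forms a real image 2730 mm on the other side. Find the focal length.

Real image ⇒ d_i = +2730 mm.
1/f = 1/d_o + 1/d_i = 1/(260) + 1/(2730) = 0.004212, so f = 237 mm.
Since f is positive, the thin lens is converging.

f = 237 mm (converging)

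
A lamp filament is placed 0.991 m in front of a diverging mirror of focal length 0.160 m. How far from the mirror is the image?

For a diverging mirror, f = -0.160 m.
Mirror equation: 1/q = 1/f − 1/p = 1/(-0.1600) − 1/(0.991) = -6.250 − 1.009 = -7.259, so q = -0.138 m.
The image is virtual, upright and reduced, behind the mirror.

0.138 m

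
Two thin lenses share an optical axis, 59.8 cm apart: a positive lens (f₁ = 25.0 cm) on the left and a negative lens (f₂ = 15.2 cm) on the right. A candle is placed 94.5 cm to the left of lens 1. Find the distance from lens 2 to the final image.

9.57 cm

Lens 1: 1/d_i1 = 1/f₁ − 1/d_o1 = 1/(25.0) − 1/(94.5) = 0.02942, so d_i1 = 33.99 cm.
The intermediate image is 33.99 cm to the right of lens 1, which is 59.8 − (33.99) = 25.81 cm to the left of lens 2, so d_o2 = +25.81 cm.
Lens 2 is diverging, so f₂ = −15.2 cm.
Lens 2: 1/d_i2 = 1/f₂ − 1/d_o2 = 1/(-15.2) − 1/(25.81) = -0.1045, so d_i2 = -9.57 cm.
The final image is virtual, 9.57 cm to the left of lens 2 (overall magnification ≈ -0.13).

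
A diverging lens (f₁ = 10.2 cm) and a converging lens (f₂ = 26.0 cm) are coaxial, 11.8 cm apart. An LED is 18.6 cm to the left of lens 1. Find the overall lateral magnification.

m = +1.21

f₁ = −10.2 cm (diverging).
Lens 1: 1/d_i1 = 1/(-10.2) − 1/(18.6) = -0.1518, so d_i1 = -6.587 cm; m₁ = −d_i1/d_o1 = +0.3541.
d_o2 = 11.8 − (-6.587) = 18.39 cm.
Lens 2: 1/d_i2 = 1/(26.0) − 1/(18.39) = -0.01592, so d_i2 = -62.83 cm; m₂ = −d_i2/d_o2 = +3.417.
m = m₁·m₂ = (+0.3541)(+3.417) = +1.21.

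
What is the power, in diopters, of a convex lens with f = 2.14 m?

P = +0.467 D

P = 1/f = 1/(2.14 m) = +0.467 D.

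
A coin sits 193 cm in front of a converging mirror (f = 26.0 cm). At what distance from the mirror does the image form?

Mirror equation: 1/q = 1/f − 1/p = 1/(26.00) − 1/(193) = 0.03846 − 0.005181 = 0.03328, so q = 30.0 cm.
The image is real, inverted and reduced, in front of the mirror.

30.0 cm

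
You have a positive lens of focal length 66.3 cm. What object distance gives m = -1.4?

m = −d_i/d_o ⇒ d_i = −m·d_o.
1/f = 1/d_o + 1/d_i = 1/d_o − 1/(m·d_o) = (1 − 1/m)/d_o, so d_o = f(1 − 1/m) = (66.30)(1 − 1/(-1.4)) = 114 cm.

114 cm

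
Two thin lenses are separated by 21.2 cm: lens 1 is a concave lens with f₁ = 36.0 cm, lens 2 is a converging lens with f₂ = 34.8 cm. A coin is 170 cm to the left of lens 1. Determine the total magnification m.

f₁ = −36.0 cm (diverging).
Lens 1: 1/d_i1 = 1/(-36.0) − 1/(170) = -0.03366, so d_i1 = -29.71 cm; m₁ = −d_i1/d_o1 = +0.1748.
d_o2 = 21.2 − (-29.71) = 50.91 cm.
Lens 2: 1/d_i2 = 1/(34.8) − 1/(50.91) = 0.009093, so d_i2 = 110.0 cm; m₂ = −d_i2/d_o2 = -2.160.
m = m₁·m₂ = (+0.1748)(-2.160) = -0.378.

m = -0.378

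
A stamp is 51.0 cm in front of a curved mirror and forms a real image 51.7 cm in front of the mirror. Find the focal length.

Real image ⇒ d_i = +51.7 cm.
1/f = 1/d_o + 1/d_i = 1/(51.0) + 1/(51.7) = 0.03895, so f = 25.7 cm.
Since f is positive, the curved mirror is concave.

f = 25.7 cm (concave)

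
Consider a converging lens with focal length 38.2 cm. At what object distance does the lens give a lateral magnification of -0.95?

m = −d_i/d_o ⇒ d_i = −m·d_o.
1/f = 1/d_o + 1/d_i = 1/d_o − 1/(m·d_o) = (1 − 1/m)/d_o, so d_o = f(1 − 1/m) = (38.20)(1 − 1/(-0.95)) = 78.4 cm.

78.4 cm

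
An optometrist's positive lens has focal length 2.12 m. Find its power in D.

P = 1/f = 1/(2.12 m) = +0.472 D.

P = +0.472 D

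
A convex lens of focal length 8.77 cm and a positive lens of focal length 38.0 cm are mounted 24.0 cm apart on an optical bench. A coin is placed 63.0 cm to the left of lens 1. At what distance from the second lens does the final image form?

Lens 1: 1/d_i1 = 1/f₁ − 1/d_o1 = 1/(8.77) − 1/(63.0) = 0.09815, so d_i1 = 10.19 cm.
The intermediate image is 10.19 cm to the right of lens 1, which is 24.0 − (10.19) = 13.81 cm to the left of lens 2, so d_o2 = +13.81 cm.
Lens 2: 1/d_i2 = 1/f₂ − 1/d_o2 = 1/(38.0) − 1/(13.81) = -0.04610, so d_i2 = -21.7 cm.
The final image is virtual, 21.7 cm to the left of lens 2 (overall magnification ≈ -0.25).

21.7 cm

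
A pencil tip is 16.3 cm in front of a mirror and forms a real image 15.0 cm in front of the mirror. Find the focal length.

Real image ⇒ d_i = +15.0 cm.
1/f = 1/d_o + 1/d_i = 1/(16.3) + 1/(15.0) = 0.1280, so f = 7.81 cm.
Since f is positive, the mirror is concave.

f = 7.81 cm (concave)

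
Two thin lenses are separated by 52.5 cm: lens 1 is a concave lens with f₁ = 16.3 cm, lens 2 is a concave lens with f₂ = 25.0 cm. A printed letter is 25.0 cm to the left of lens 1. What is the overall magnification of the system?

m = +0.113

f₁ = −16.3 cm (diverging).
Lens 1: 1/d_i1 = 1/(-16.3) − 1/(25.0) = -0.1013, so d_i1 = -9.867 cm; m₁ = −d_i1/d_o1 = +0.3947.
d_o2 = 52.5 − (-9.867) = 62.37 cm.
f₂ = −25.0 cm (diverging).
Lens 2: 1/d_i2 = 1/(-25.0) − 1/(62.37) = -0.05603, so d_i2 = -17.85 cm; m₂ = −d_i2/d_o2 = +0.2861.
m = m₁·m₂ = (+0.3947)(+0.2861) = +0.113.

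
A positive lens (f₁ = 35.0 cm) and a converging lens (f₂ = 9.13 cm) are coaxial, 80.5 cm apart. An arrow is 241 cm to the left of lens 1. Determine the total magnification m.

m = +0.0510

Lens 1: 1/d_i1 = 1/(35.0) − 1/(241) = 0.02442, so d_i1 = 40.95 cm; m₁ = −d_i1/d_o1 = -0.1699.
d_o2 = 80.5 − (40.95) = 39.55 cm.
Lens 2: 1/d_i2 = 1/(9.13) − 1/(39.55) = 0.08424, so d_i2 = 11.87 cm; m₂ = −d_i2/d_o2 = -0.3001.
m = m₁·m₂ = (-0.1699)(-0.3001) = +0.0510.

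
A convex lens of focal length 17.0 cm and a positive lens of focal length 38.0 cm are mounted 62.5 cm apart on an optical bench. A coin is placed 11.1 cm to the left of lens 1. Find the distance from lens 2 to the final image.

63.6 cm

Lens 1: 1/d_i1 = 1/f₁ − 1/d_o1 = 1/(17.0) − 1/(11.1) = -0.03127, so d_i1 = -31.98 cm.
The intermediate image is 31.98 cm to the left of lens 1 (virtual), which is 62.5 − (-31.98) = 94.48 cm to the left of lens 2, so d_o2 = +94.48 cm.
Lens 2: 1/d_i2 = 1/f₂ − 1/d_o2 = 1/(38.0) − 1/(94.48) = 0.01573, so d_i2 = 63.6 cm.
The final image is real, 63.6 cm to the right of lens 2 (overall magnification ≈ -1.9).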